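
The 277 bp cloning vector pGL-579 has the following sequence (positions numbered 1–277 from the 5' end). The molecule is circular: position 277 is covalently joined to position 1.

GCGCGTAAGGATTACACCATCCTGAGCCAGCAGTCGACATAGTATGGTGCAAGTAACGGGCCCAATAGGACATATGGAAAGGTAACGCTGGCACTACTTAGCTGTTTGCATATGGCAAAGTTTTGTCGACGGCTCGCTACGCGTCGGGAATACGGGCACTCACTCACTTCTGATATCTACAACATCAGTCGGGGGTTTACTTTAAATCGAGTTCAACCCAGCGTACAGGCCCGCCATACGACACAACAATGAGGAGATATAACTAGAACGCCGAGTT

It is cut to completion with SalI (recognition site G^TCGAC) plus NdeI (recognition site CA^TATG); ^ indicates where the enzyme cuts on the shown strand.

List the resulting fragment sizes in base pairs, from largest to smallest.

185, 39, 38, 15 bp

SalI sites (GTCGAC) start at positions 33, 125.
SalI cuts after the first base of each site, so after positions 33, 125.
NdeI sites (CATATG) start at positions 71, 109.
NdeI cuts after base 2 of each site, so after positions 72, 110.
Combined cut positions: 33, 72, 110, 125.
Circular molecule, 4 cuts → 4 fragments:
  34–72 → 39 bp
  73–110 → 38 bp
  111–125 → 15 bp
  126–277 then 1–33 → 152 + 33 = 185 bp
Sorted largest to smallest: 185, 39, 38, 15 bp.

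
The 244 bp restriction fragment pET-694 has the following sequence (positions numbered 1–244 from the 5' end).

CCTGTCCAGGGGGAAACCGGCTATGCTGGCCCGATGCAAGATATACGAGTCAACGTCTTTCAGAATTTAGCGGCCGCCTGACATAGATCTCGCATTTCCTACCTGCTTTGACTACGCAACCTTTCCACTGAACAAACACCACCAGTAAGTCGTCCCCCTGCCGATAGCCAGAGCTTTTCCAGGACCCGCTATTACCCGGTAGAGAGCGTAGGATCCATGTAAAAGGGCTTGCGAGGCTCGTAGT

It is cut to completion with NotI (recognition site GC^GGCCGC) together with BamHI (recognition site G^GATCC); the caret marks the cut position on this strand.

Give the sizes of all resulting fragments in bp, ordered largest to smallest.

The NotI site (GCGGCCGC) starts at position 70.
NotI cuts after base 2 of each site, so after position 71.
The BamHI site (GGATCC) starts at position 211.
BamHI cuts after the first base of each site, so after position 211.
Combined cut positions: 71, 211.
Linear molecule, 2 cuts → 3 fragments:
  1–71 → 71 bp
  72–211 → 140 bp
  212–244 → 33 bp
Sorted largest to smallest: 140, 71, 33 bp.

140, 71, 33 bp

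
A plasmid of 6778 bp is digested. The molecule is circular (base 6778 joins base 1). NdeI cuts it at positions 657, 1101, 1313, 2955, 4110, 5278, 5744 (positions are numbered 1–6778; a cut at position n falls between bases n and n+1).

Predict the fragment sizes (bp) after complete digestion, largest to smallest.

1691, 1642, 1168, 1155, 466, 444, 212 bp

Circular molecule, 7 cuts → 7 fragments:
  1101 − 657 = 444 bp
  1313 − 1101 = 212 bp
  2955 − 1313 = 1642 bp
  4110 − 2955 = 1155 bp
  5278 − 4110 = 1168 bp
  5744 − 5278 = 466 bp
  wrap: 6778 − 5744 + 657 = 1691 bp
Sorted largest to smallest: 1691, 1642, 1168, 1155, 466, 444, 212 bp.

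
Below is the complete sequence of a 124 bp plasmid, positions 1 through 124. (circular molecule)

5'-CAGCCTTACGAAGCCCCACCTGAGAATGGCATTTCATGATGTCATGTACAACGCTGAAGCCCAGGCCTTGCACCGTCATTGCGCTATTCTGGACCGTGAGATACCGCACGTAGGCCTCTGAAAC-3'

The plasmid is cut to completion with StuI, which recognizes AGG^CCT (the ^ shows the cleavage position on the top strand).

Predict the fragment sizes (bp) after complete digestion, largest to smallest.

StuI sites (AGGCCT) start at positions 63, 112.
StuI cuts after base 3 of each site, so after positions 65, 114.
Circular molecule, 2 cuts → 2 fragments:
  66–114 → 49 bp
  115–124 then 1–65 → 10 + 65 = 75 bp
Sorted largest to smallest: 75, 49 bp.

75, 49 bp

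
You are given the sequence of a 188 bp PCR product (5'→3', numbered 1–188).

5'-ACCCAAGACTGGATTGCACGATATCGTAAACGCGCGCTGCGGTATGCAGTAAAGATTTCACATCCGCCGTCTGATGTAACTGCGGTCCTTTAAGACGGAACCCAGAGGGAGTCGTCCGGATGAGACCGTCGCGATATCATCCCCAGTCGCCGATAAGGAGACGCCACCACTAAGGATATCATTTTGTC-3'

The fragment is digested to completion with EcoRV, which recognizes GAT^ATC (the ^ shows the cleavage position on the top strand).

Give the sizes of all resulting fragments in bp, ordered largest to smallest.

113, 42, 22, 11 bp

EcoRV sites (GATATC) start at positions 20, 133, 175.
EcoRV cuts after base 3 of each site, so after positions 22, 135, 177.
Linear molecule, 3 cuts → 4 fragments:
  1–22 → 22 bp
  23–135 → 113 bp
  136–177 → 42 bp
  178–188 → 11 bp
Sorted largest to smallest: 113, 42, 22, 11 bp.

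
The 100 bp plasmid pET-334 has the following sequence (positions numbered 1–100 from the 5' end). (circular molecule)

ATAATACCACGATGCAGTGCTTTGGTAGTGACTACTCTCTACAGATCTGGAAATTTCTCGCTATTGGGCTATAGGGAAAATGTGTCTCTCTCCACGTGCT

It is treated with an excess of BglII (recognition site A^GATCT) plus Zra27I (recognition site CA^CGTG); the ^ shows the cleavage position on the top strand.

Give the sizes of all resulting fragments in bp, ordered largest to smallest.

The BglII site (AGATCT) starts at position 43.
BglII cuts after the first base of each site, so after position 43.
The Zra27I site (CACGTG) starts at position 93.
Zra27I cuts after base 2 of each site, so after position 94.
Combined cut positions: 43, 94.
Circular molecule, 2 cuts → 2 fragments:
  44–94 → 51 bp
  95–100 then 1–43 → 6 + 43 = 49 bp
Sorted largest to smallest: 51, 49 bp.

51, 49 bp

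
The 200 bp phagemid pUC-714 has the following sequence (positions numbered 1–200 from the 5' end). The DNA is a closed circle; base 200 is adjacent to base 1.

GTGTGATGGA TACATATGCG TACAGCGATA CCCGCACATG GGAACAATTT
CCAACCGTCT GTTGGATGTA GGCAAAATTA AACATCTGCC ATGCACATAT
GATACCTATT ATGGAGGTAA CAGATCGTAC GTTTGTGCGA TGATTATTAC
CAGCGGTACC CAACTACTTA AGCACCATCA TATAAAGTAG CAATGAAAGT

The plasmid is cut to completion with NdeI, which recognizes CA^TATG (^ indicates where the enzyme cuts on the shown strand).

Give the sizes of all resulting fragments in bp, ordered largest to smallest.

117, 83 bp

NdeI sites (CATATG) start at positions 13, 96.
NdeI cuts after base 2 of each site, so after positions 14, 97.
Circular molecule, 2 cuts → 2 fragments:
  15–97 → 83 bp
  98–200 then 1–14 → 103 + 14 = 117 bp
Sorted largest to smallest: 117, 83 bp.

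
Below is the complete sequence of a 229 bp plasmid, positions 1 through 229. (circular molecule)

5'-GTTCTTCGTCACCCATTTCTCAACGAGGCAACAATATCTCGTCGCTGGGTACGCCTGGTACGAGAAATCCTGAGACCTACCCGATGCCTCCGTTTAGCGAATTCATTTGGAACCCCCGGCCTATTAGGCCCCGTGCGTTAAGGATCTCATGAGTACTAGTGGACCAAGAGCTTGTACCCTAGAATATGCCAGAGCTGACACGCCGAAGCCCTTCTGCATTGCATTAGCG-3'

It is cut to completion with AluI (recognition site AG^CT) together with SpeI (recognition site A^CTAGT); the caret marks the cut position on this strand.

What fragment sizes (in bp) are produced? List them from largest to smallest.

190, 24, 15 bp

AluI sites (AGCT) start at positions 169, 193.
AluI cuts after base 2 of each site, so after positions 170, 194.
The SpeI site (ACTAGT) starts at position 155.
SpeI cuts after the first base of each site, so after position 155.
Combined cut positions: 155, 170, 194.
Circular molecule, 3 cuts → 3 fragments:
  156–170 → 15 bp
  171–194 → 24 bp
  195–229 then 1–155 → 35 + 155 = 190 bp
Sorted largest to smallest: 190, 24, 15 bp.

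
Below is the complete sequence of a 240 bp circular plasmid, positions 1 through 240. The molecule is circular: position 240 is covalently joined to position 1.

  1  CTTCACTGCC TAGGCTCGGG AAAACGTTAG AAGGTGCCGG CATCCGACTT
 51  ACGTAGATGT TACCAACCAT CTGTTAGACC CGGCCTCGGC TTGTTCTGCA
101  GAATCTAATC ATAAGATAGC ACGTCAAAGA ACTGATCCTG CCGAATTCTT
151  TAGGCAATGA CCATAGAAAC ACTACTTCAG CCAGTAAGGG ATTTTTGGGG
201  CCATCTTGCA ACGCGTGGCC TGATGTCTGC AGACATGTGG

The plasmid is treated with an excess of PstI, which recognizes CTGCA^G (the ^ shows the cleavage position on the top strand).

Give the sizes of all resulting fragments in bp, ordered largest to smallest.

131, 109 bp

PstI sites (CTGCAG) start at positions 96, 227.
PstI cuts after base 5 of each site (before the last base), so after positions 100, 231.
Circular molecule, 2 cuts → 2 fragments:
  101–231 → 131 bp
  232–240 then 1–100 → 9 + 100 = 109 bp
Sorted largest to smallest: 131, 109 bp.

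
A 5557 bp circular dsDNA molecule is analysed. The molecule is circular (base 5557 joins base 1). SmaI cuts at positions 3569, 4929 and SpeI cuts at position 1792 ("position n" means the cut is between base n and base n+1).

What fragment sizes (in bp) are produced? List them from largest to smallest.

2420, 1777, 1360 bp

Combined cut positions (sorted): 1792, 3569, 4929.
Circular molecule, 3 cuts → 3 fragments:
  3569 − 1792 = 1777 bp
  4929 − 3569 = 1360 bp
  wrap: 5557 − 4929 + 1792 = 2420 bp
Sorted largest to smallest: 2420, 1777, 1360 bp.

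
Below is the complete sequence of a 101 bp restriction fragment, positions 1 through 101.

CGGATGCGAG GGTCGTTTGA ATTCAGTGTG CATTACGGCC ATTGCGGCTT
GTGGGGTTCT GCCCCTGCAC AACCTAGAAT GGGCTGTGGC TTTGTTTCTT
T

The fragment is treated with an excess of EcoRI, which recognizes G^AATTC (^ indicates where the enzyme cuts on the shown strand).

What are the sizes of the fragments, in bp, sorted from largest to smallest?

The EcoRI site (GAATTC) starts at position 19.
EcoRI cuts after the first base of each site, so after position 19.
Linear molecule, 1 cut → 2 fragments:
  1–19 → 19 bp
  20–101 → 82 bp
Sorted largest to smallest: 82, 19 bp.

82, 19 bp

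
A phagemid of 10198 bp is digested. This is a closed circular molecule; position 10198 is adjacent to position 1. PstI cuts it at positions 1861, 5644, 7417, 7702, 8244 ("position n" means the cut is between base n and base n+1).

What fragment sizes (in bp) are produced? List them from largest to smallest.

3815, 3783, 1773, 542, 285 bp

Circular molecule, 5 cuts → 5 fragments:
  5644 − 1861 = 3783 bp
  7417 − 5644 = 1773 bp
  7702 − 7417 = 285 bp
  8244 − 7702 = 542 bp
  wrap: 10198 − 8244 + 1861 = 3815 bp
Sorted largest to smallest: 3815, 3783, 1773, 542, 285 bp.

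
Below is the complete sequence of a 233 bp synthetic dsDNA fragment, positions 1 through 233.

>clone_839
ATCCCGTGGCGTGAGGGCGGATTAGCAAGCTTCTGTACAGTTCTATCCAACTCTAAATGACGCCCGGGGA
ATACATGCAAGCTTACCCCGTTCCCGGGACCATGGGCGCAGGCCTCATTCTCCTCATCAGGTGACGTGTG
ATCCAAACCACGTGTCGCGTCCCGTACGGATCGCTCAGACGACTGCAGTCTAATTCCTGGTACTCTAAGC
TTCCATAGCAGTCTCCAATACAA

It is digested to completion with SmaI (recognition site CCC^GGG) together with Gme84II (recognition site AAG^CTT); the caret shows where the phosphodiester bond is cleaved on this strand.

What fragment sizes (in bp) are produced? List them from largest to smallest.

114, 36, 29, 24, 16, 14 bp

SmaI sites (CCCGGG) start at positions 63, 93.
SmaI cuts after base 3 of each site, so after positions 65, 95.
Gme84II sites (AAGCTT) start at positions 27, 79, 207.
Gme84II cuts after base 3 of each site, so after positions 29, 81, 209.
Combined cut positions: 29, 65, 81, 95, 209.
Linear molecule, 5 cuts → 6 fragments:
  1–29 → 29 bp
  30–65 → 36 bp
  66–81 → 16 bp
  82–95 → 14 bp
  96–209 → 114 bp
  210–233 → 24 bp
Sorted largest to smallest: 114, 36, 29, 24, 16, 14 bp.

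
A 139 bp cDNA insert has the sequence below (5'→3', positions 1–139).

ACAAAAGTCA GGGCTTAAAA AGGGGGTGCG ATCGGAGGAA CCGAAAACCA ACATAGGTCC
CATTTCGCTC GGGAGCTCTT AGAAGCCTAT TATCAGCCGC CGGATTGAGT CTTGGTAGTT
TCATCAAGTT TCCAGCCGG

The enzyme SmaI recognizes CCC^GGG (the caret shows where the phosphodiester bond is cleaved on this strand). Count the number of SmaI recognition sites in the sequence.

0

No occurrence of CCCGGG is present in the sequence.
SmaI does not cut: 0 sites.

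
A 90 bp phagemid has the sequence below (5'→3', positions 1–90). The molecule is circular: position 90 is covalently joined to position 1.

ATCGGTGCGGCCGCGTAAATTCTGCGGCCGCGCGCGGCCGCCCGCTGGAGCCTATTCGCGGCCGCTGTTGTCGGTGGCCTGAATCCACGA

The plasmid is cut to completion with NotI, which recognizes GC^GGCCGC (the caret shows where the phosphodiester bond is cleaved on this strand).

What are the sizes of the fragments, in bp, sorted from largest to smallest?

39, 24, 17, 10 bp

NotI sites (GCGGCCGC) start at positions 7, 24, 34, 58.
NotI cuts after base 2 of each site, so after positions 8, 25, 35, 59.
Circular molecule, 4 cuts → 4 fragments:
  9–25 → 17 bp
  26–35 → 10 bp
  36–59 → 24 bp
  60–90 then 1–8 → 31 + 8 = 39 bp
Sorted largest to smallest: 39, 24, 17, 10 bp.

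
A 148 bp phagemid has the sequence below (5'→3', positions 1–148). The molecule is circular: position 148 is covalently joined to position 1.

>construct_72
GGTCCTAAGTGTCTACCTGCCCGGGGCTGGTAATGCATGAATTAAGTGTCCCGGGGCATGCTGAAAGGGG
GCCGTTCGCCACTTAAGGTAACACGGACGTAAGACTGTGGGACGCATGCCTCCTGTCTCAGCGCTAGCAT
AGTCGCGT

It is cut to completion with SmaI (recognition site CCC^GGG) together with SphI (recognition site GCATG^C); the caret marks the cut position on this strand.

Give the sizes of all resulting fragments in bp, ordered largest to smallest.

58, 52, 30, 8 bp

SmaI sites (CCCGGG) start at positions 20, 50.
SmaI cuts after base 3 of each site, so after positions 22, 52.
SphI sites (GCATGC) start at positions 56, 114.
SphI cuts after base 5 of each site (before the last base), so after positions 60, 118.
Combined cut positions: 22, 52, 60, 118.
Circular molecule, 4 cuts → 4 fragments:
  23–52 → 30 bp
  53–60 → 8 bp
  61–118 → 58 bp
  119–148 then 1–22 → 30 + 22 = 52 bp
Sorted largest to smallest: 58, 52, 30, 8 bp.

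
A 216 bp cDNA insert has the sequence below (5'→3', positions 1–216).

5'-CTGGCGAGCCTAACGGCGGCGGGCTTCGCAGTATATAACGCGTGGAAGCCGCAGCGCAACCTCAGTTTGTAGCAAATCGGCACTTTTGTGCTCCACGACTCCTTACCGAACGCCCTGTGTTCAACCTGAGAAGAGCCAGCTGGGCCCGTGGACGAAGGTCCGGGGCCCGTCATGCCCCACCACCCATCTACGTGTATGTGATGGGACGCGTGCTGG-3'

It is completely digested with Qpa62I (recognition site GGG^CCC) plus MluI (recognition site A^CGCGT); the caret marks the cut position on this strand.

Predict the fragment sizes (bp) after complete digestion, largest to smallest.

106, 41, 38, 21, 10 bp

Qpa62I sites (GGGCCC) start at positions 142, 163.
Qpa62I cuts after base 3 of each site, so after positions 144, 165.
MluI sites (ACGCGT) start at positions 38, 206.
MluI cuts after the first base of each site, so after positions 38, 206.
Combined cut positions: 38, 144, 165, 206.
Linear molecule, 4 cuts → 5 fragments:
  1–38 → 38 bp
  39–144 → 106 bp
  145–165 → 21 bp
  166–206 → 41 bp
  207–216 → 10 bp
Sorted largest to smallest: 106, 41, 38, 21, 10 bp.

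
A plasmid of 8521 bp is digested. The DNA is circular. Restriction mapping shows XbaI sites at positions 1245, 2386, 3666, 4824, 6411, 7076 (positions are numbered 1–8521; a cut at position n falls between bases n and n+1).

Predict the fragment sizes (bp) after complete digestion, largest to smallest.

2690, 1587, 1280, 1158, 1141, 665 bp

Circular molecule, 6 cuts → 6 fragments:
  2386 − 1245 = 1141 bp
  3666 − 2386 = 1280 bp
  4824 − 3666 = 1158 bp
  6411 − 4824 = 1587 bp
  7076 − 6411 = 665 bp
  wrap: 8521 − 7076 + 1245 = 2690 bp
Sorted largest to smallest: 2690, 1587, 1280, 1158, 1141, 665 bp.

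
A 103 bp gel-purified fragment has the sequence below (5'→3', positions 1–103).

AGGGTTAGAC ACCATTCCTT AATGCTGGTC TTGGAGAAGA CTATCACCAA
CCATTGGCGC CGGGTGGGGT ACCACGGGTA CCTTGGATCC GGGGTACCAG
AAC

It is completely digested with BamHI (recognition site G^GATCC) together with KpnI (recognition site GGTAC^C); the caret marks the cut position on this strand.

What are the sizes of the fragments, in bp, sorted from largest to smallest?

72, 12, 9, 6, 4 bp

The BamHI site (GGATCC) starts at position 85.
BamHI cuts after the first base of each site, so after position 85.
KpnI sites (GGTACC) start at positions 68, 77, 93.
KpnI cuts after base 5 of each site (before the last base), so after positions 72, 81, 97.
Combined cut positions: 72, 81, 85, 97.
Linear molecule, 4 cuts → 5 fragments:
  1–72 → 72 bp
  73–81 → 9 bp
  82–85 → 4 bp
  86–97 → 12 bp
  98–103 → 6 bp
Sorted largest to smallest: 72, 12, 9, 6, 4 bp.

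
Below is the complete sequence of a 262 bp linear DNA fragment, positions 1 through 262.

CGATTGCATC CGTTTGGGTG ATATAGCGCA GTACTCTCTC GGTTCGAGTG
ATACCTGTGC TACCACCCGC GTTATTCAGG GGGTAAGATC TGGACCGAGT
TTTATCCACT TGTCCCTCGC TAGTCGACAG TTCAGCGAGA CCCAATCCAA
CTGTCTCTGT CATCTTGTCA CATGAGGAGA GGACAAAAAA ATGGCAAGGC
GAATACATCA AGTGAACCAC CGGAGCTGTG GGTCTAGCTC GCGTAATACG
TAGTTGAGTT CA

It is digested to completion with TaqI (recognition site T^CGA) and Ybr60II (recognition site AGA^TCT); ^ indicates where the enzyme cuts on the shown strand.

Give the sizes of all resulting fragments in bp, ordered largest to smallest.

138, 44, 44, 36 bp

TaqI sites (TCGA) start at positions 44, 124.
TaqI cuts after the first base of each site, so after positions 44, 124.
The Ybr60II site (AGATCT) starts at position 86.
Ybr60II cuts after base 3 of each site, so after position 88.
Combined cut positions: 44, 88, 124.
Linear molecule, 3 cuts → 4 fragments:
  1–44 → 44 bp
  45–88 → 44 bp
  89–124 → 36 bp
  125–262 → 138 bp
Sorted largest to smallest: 138, 44, 44, 36 bp.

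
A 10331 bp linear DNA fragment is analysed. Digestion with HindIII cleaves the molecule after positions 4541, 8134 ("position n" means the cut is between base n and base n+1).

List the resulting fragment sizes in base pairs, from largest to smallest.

4541, 3593, 2197 bp

Linear molecule, 2 cuts → 3 fragments:
  4541 − 0 = 4541 bp
  8134 − 4541 = 3593 bp
  10331 − 8134 = 2197 bp
Sorted largest to smallest: 4541, 3593, 2197 bp.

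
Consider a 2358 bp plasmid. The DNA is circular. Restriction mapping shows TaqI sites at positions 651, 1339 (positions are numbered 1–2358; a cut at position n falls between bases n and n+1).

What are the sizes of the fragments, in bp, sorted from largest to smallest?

Circular molecule, 2 cuts → 2 fragments:
  1339 − 651 = 688 bp
  wrap: 2358 − 1339 + 651 = 1670 bp
Sorted largest to smallest: 1670, 688 bp.

1670, 688 bp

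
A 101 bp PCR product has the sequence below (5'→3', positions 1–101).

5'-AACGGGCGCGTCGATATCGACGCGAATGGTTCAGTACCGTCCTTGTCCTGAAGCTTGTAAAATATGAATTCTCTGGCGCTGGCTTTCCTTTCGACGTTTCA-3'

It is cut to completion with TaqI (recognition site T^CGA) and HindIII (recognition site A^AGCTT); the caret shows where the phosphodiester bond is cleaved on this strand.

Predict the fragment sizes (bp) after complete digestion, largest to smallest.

TaqI sites (TCGA) start at positions 11, 17, 91.
TaqI cuts after the first base of each site, so after positions 11, 17, 91.
The HindIII site (AAGCTT) starts at position 51.
HindIII cuts after the first base of each site, so after position 51.
Combined cut positions: 11, 17, 51, 91.
Linear molecule, 4 cuts → 5 fragments:
  1–11 → 11 bp
  12–17 → 6 bp
  18–51 → 34 bp
  52–91 → 40 bp
  92–101 → 10 bp
Sorted largest to smallest: 40, 34, 11, 10, 6 bp.

40, 34, 11, 10, 6 bp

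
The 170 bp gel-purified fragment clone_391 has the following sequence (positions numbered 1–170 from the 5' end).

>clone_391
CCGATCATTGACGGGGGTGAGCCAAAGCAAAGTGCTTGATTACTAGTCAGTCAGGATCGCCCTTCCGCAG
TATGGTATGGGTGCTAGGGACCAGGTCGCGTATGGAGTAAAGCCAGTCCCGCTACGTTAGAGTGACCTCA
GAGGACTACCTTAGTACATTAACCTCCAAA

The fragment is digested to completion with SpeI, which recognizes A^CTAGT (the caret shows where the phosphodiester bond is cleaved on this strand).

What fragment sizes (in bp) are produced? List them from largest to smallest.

128, 42 bp

The SpeI site (ACTAGT) starts at position 42.
SpeI cuts after the first base of each site, so after position 42.
Linear molecule, 1 cut → 2 fragments:
  1–42 → 42 bp
  43–170 → 128 bp
Sorted largest to smallest: 128, 42 bp.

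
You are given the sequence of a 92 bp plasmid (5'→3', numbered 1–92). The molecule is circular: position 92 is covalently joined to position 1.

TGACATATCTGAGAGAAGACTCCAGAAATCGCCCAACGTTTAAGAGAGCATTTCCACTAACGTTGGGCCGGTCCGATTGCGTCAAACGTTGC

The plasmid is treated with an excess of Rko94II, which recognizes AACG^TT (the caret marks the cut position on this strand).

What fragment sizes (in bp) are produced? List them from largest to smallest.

42, 26, 24 bp

Rko94II sites (AACGTT) start at positions 35, 59, 85.
Rko94II cuts after base 4 of each site, so after positions 38, 62, 88.
Circular molecule, 3 cuts → 3 fragments:
  39–62 → 24 bp
  63–88 → 26 bp
  89–92 then 1–38 → 4 + 38 = 42 bp
Sorted largest to smallest: 42, 26, 24 bp.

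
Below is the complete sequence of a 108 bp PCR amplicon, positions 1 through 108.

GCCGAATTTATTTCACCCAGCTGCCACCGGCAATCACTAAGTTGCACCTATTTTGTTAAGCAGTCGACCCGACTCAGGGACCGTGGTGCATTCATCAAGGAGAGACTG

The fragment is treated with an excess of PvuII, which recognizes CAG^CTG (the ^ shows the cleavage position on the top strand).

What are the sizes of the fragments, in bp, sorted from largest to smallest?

The PvuII site (CAGCTG) starts at position 18.
PvuII cuts after base 3 of each site, so after position 20.
Linear molecule, 1 cut → 2 fragments:
  1–20 → 20 bp
  21–108 → 88 bp
Sorted largest to smallest: 88, 20 bp.

88, 20 bp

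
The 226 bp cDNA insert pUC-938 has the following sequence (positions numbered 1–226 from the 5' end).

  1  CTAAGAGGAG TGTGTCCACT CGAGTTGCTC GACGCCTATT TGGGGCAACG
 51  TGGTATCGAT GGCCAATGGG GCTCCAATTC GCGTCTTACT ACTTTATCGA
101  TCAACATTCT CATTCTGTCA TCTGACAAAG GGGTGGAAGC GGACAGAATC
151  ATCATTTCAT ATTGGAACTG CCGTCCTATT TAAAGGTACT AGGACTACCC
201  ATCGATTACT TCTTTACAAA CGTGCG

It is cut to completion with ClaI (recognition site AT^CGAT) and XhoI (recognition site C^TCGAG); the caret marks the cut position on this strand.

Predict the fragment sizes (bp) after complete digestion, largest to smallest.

ClaI sites (ATCGAT) start at positions 55, 96, 201.
ClaI cuts after base 2 of each site, so after positions 56, 97, 202.
The XhoI site (CTCGAG) starts at position 19.
XhoI cuts after the first base of each site, so after position 19.
Combined cut positions: 19, 56, 97, 202.
Linear molecule, 4 cuts → 5 fragments:
  1–19 → 19 bp
  20–56 → 37 bp
  57–97 → 41 bp
  98–202 → 105 bp
  203–226 → 24 bp
Sorted largest to smallest: 105, 41, 37, 24, 19 bp.

105, 41, 37, 24, 19 bp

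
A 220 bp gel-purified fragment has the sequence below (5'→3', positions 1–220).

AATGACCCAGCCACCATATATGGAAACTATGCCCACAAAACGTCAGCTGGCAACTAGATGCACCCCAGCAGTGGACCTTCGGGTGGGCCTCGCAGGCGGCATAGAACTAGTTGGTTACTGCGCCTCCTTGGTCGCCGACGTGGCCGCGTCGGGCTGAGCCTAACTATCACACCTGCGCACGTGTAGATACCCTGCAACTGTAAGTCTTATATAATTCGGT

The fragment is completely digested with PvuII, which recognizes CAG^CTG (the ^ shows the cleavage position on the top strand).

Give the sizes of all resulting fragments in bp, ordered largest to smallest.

174, 46 bp

The PvuII site (CAGCTG) starts at position 44.
PvuII cuts after base 3 of each site, so after position 46.
Linear molecule, 1 cut → 2 fragments:
  1–46 → 46 bp
  47–220 → 174 bp
Sorted largest to smallest: 174, 46 bp.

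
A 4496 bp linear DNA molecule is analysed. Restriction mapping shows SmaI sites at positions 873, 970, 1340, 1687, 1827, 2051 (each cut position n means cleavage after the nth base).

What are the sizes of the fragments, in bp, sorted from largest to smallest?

2445, 873, 370, 347, 224, 140, 97 bp

Linear molecule, 6 cuts → 7 fragments:
  873 − 0 = 873 bp
  970 − 873 = 97 bp
  1340 − 970 = 370 bp
  1687 − 1340 = 347 bp
  1827 − 1687 = 140 bp
  2051 − 1827 = 224 bp
  4496 − 2051 = 2445 bp
Sorted largest to smallest: 2445, 873, 370, 347, 224, 140, 97 bp.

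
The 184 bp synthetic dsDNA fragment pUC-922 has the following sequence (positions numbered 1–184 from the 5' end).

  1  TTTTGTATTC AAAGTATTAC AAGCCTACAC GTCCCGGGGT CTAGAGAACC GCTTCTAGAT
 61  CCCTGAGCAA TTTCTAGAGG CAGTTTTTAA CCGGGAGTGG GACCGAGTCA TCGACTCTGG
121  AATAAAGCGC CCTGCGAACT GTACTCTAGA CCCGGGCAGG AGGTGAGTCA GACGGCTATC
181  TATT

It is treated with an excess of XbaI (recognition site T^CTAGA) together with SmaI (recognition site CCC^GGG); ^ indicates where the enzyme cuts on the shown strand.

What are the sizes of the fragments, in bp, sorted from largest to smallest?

72, 35, 31, 19, 14, 8, 5 bp

XbaI sites (TCTAGA) start at positions 40, 54, 73, 145.
XbaI cuts after the first base of each site, so after positions 40, 54, 73, 145.
SmaI sites (CCCGGG) start at positions 33, 151.
SmaI cuts after base 3 of each site, so after positions 35, 153.
Combined cut positions: 35, 40, 54, 73, 145, 153.
Linear molecule, 6 cuts → 7 fragments:
  1–35 → 35 bp
  36–40 → 5 bp
  41–54 → 14 bp
  55–73 → 19 bp
  74–145 → 72 bp
  146–153 → 8 bp
  154–184 → 31 bp
Sorted largest to smallest: 72, 35, 31, 19, 14, 8, 5 bp.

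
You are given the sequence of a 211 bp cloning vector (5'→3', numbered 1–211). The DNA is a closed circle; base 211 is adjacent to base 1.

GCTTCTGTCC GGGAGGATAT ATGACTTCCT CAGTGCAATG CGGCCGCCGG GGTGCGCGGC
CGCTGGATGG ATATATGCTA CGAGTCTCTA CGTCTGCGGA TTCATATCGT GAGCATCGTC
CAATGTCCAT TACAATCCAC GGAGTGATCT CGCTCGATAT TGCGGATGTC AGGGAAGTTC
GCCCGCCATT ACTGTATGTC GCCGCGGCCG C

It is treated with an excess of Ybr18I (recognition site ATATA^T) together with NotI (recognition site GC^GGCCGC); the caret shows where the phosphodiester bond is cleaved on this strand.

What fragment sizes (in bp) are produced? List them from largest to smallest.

Ybr18I sites (ATATAT) start at positions 17, 71.
Ybr18I cuts after base 5 of each site (before the last base), so after positions 21, 75.
NotI sites (GCGGCCGC) start at positions 40, 56, 204.
NotI cuts after base 2 of each site, so after positions 41, 57, 205.
Combined cut positions: 21, 41, 57, 75, 205.
Circular molecule, 5 cuts → 5 fragments:
  22–41 → 20 bp
  42–57 → 16 bp
  58–75 → 18 bp
  76–205 → 130 bp
  206–211 then 1–21 → 6 + 21 = 27 bp
Sorted largest to smallest: 130, 27, 20, 18, 16 bp.

130, 27, 20, 18, 16 bp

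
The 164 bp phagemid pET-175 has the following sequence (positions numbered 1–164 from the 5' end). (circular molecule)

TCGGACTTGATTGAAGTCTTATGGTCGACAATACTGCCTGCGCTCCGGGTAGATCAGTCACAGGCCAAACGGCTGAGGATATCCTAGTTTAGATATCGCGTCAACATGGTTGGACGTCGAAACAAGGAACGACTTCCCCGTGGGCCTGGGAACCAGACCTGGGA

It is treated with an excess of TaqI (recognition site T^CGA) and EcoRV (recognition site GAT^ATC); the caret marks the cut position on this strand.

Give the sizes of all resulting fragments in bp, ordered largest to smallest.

TaqI sites (TCGA) start at positions 25, 117.
TaqI cuts after the first base of each site, so after positions 25, 117.
EcoRV sites (GATATC) start at positions 78, 92.
EcoRV cuts after base 3 of each site, so after positions 80, 94.
Combined cut positions: 25, 80, 94, 117.
Circular molecule, 4 cuts → 4 fragments:
  26–80 → 55 bp
  81–94 → 14 bp
  95–117 → 23 bp
  118–164 then 1–25 → 47 + 25 = 72 bp
Sorted largest to smallest: 72, 55, 23, 14 bp.

72, 55, 23, 14 bp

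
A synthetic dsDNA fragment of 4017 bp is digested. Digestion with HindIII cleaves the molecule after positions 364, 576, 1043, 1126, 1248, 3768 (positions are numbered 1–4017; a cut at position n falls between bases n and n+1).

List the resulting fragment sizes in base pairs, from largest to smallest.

2520, 467, 364, 249, 212, 122, 83 bp

Linear molecule, 6 cuts → 7 fragments:
  364 − 0 = 364 bp
  576 − 364 = 212 bp
  1043 − 576 = 467 bp
  1126 − 1043 = 83 bp
  1248 − 1126 = 122 bp
  3768 − 1248 = 2520 bp
  4017 − 3768 = 249 bp
Sorted largest to smallest: 2520, 467, 364, 249, 212, 122, 83 bp.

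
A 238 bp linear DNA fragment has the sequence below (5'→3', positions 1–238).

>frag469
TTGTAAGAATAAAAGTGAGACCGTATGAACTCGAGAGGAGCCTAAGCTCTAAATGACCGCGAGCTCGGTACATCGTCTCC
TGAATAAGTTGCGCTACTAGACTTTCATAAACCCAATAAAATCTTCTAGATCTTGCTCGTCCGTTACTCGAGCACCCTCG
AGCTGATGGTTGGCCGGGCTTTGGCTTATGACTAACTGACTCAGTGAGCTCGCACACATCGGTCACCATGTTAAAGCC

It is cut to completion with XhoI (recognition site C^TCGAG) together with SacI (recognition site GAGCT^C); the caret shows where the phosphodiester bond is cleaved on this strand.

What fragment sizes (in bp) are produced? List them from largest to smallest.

82, 53, 35, 30, 28, 10 bp

XhoI sites (CTCGAG) start at positions 30, 147, 157.
XhoI cuts after the first base of each site, so after positions 30, 147, 157.
SacI sites (GAGCTC) start at positions 61, 206.
SacI cuts after base 5 of each site (before the last base), so after positions 65, 210.
Combined cut positions: 30, 65, 147, 157, 210.
Linear molecule, 5 cuts → 6 fragments:
  1–30 → 30 bp
  31–65 → 35 bp
  66–147 → 82 bp
  148–157 → 10 bp
  158–210 → 53 bp
  211–238 → 28 bp
Sorted largest to smallest: 82, 53, 35, 30, 28, 10 bp.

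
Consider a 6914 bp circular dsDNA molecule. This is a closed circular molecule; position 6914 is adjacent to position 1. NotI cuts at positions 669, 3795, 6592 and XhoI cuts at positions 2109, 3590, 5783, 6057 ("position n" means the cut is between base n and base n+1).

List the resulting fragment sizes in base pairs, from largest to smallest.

Combined cut positions (sorted): 669, 2109, 3590, 3795, 5783, 6057, 6592.
Circular molecule, 7 cuts → 7 fragments:
  2109 − 669 = 1440 bp
  3590 − 2109 = 1481 bp
  3795 − 3590 = 205 bp
  5783 − 3795 = 1988 bp
  6057 − 5783 = 274 bp
  6592 − 6057 = 535 bp
  wrap: 6914 − 6592 + 669 = 991 bp
Sorted largest to smallest: 1988, 1481, 1440, 991, 535, 274, 205 bp.

1988, 1481, 1440, 991, 535, 274, 205 bp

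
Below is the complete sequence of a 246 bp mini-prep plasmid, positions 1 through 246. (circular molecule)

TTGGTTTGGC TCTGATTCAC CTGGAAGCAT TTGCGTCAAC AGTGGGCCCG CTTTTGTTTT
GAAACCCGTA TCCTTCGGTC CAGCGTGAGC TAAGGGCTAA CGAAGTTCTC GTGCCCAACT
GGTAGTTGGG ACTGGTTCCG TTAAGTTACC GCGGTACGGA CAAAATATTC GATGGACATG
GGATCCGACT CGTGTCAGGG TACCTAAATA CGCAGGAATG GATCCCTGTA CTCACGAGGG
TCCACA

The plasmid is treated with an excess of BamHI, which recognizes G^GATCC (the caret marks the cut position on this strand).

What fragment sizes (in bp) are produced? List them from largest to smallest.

BamHI sites (GGATCC) start at positions 181, 220.
BamHI cuts after the first base of each site, so after positions 181, 220.
Circular molecule, 2 cuts → 2 fragments:
  182–220 → 39 bp
  221–246 then 1–181 → 26 + 181 = 207 bp
Sorted largest to smallest: 207, 39 bp.

207, 39 bp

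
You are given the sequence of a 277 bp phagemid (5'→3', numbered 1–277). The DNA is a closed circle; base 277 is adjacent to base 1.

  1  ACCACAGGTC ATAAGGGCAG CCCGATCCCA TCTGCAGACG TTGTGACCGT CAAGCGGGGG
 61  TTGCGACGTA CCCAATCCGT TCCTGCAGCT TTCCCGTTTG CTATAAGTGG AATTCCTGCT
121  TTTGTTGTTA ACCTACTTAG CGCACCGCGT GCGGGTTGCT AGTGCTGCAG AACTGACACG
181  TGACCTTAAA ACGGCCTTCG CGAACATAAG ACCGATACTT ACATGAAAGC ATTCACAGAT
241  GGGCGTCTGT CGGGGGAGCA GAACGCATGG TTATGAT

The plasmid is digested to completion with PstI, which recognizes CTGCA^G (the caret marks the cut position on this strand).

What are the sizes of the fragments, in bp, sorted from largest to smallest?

PstI sites (CTGCAG) start at positions 32, 83, 165.
PstI cuts after base 5 of each site (before the last base), so after positions 36, 87, 169.
Circular molecule, 3 cuts → 3 fragments:
  37–87 → 51 bp
  88–169 → 82 bp
  170–277 then 1–36 → 108 + 36 = 144 bp
Sorted largest to smallest: 144, 82, 51 bp.

144, 82, 51 bp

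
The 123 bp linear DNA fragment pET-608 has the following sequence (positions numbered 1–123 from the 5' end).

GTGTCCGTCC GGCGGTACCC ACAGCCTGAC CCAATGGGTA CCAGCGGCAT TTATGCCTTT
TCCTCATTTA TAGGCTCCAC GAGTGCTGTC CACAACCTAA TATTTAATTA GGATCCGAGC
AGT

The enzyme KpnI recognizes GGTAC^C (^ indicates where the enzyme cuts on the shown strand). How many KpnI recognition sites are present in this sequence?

2

GGTACC occurs starting at positions 14, 37.
KpnI cuts at 2 sites.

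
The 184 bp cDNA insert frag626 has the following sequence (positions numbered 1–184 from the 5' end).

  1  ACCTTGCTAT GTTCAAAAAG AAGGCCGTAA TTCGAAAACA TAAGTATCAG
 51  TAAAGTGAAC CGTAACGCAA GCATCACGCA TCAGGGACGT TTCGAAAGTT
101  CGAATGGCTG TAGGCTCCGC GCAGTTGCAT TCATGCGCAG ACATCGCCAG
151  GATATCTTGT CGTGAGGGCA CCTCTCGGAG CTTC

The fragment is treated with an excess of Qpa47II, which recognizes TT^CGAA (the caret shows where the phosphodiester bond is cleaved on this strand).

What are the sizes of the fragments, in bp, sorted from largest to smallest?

84, 60, 32, 8 bp

Qpa47II sites (TTCGAA) start at positions 31, 91, 99.
Qpa47II cuts after base 2 of each site, so after positions 32, 92, 100.
Linear molecule, 3 cuts → 4 fragments:
  1–32 → 32 bp
  33–92 → 60 bp
  93–100 → 8 bp
  101–184 → 84 bp
Sorted largest to smallest: 84, 60, 32, 8 bp.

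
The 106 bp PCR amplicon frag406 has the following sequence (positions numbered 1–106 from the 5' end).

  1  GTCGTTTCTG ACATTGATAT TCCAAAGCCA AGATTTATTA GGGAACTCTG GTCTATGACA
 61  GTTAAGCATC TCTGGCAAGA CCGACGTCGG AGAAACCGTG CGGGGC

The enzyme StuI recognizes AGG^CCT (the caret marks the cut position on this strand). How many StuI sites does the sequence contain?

0

No occurrence of AGGCCT is present in the sequence.
StuI does not cut: 0 sites.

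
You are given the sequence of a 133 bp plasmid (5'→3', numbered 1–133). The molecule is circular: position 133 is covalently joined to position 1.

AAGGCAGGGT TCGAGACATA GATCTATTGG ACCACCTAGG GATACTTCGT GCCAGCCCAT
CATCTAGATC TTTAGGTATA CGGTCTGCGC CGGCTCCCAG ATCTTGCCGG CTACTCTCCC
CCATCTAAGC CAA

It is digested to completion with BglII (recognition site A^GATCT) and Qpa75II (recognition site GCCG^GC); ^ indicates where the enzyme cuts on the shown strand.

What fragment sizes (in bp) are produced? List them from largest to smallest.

BglII sites (AGATCT) start at positions 20, 66, 99.
BglII cuts after the first base of each site, so after positions 20, 66, 99.
Qpa75II sites (GCCGGC) start at positions 89, 106.
Qpa75II cuts after base 4 of each site, so after positions 92, 109.
Combined cut positions: 20, 66, 92, 99, 109.
Circular molecule, 5 cuts → 5 fragments:
  21–66 → 46 bp
  67–92 → 26 bp
  93–99 → 7 bp
  100–109 → 10 bp
  110–133 then 1–20 → 24 + 20 = 44 bp
Sorted largest to smallest: 46, 44, 26, 10, 7 bp.

46, 44, 26, 10, 7 bp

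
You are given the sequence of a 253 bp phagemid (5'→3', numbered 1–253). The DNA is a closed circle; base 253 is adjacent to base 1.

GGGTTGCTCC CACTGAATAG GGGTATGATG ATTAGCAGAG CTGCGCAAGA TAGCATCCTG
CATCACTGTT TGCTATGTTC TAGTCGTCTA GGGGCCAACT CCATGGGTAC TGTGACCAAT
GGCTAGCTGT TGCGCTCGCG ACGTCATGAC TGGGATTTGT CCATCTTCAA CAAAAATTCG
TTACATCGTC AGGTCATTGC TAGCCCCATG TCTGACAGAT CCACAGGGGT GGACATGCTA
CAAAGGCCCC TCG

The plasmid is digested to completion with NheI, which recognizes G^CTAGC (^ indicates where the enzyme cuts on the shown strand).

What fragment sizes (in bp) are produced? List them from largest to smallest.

NheI sites (GCTAGC) start at positions 122, 199.
NheI cuts after the first base of each site, so after positions 122, 199.
Circular molecule, 2 cuts → 2 fragments:
  123–199 → 77 bp
  200–253 then 1–122 → 54 + 122 = 176 bp
Sorted largest to smallest: 176, 77 bp.

176, 77 bp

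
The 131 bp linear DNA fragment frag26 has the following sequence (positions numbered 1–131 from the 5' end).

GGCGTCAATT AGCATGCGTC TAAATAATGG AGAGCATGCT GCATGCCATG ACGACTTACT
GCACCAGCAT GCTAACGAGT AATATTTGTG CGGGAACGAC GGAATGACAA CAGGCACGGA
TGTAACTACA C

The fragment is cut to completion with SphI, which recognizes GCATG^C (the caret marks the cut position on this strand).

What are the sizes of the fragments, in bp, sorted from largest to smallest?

60, 26, 22, 16, 7 bp

SphI sites (GCATGC) start at positions 12, 34, 41, 67.
SphI cuts after base 5 of each site (before the last base), so after positions 16, 38, 45, 71.
Linear molecule, 4 cuts → 5 fragments:
  1–16 → 16 bp
  17–38 → 22 bp
  39–45 → 7 bp
  46–71 → 26 bp
  72–131 → 60 bp
Sorted largest to smallest: 60, 26, 22, 16, 7 bp.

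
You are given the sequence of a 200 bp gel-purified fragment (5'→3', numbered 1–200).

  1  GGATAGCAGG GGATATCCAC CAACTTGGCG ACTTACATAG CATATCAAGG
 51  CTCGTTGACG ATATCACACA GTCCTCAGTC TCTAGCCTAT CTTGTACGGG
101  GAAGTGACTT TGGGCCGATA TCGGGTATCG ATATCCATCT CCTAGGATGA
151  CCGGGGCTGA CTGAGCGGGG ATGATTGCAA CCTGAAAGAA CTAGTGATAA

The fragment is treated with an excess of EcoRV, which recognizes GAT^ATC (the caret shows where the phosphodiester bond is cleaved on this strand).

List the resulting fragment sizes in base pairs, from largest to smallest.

EcoRV sites (GATATC) start at positions 12, 60, 117, 130.
EcoRV cuts after base 3 of each site, so after positions 14, 62, 119, 132.
Linear molecule, 4 cuts → 5 fragments:
  1–14 → 14 bp
  15–62 → 48 bp
  63–119 → 57 bp
  120–132 → 13 bp
  133–200 → 68 bp
Sorted largest to smallest: 68, 57, 48, 14, 13 bp.

68, 57, 48, 14, 13 bp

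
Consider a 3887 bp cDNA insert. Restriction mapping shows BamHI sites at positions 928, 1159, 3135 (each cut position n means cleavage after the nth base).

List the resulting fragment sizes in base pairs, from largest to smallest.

Linear molecule, 3 cuts → 4 fragments:
  928 − 0 = 928 bp
  1159 − 928 = 231 bp
  3135 − 1159 = 1976 bp
  3887 − 3135 = 752 bp
Sorted largest to smallest: 1976, 928, 752, 231 bp.

1976, 928, 752, 231 bp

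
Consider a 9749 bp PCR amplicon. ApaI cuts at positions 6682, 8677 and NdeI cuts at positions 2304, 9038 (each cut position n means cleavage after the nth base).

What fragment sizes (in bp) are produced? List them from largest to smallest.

4378, 2304, 1995, 711, 361 bp

Combined cut positions (sorted): 2304, 6682, 8677, 9038.
Linear molecule, 4 cuts → 5 fragments:
  2304 − 0 = 2304 bp
  6682 − 2304 = 4378 bp
  8677 − 6682 = 1995 bp
  9038 − 8677 = 361 bp
  9749 − 9038 = 711 bp
Sorted largest to smallest: 4378, 2304, 1995, 711, 361 bp.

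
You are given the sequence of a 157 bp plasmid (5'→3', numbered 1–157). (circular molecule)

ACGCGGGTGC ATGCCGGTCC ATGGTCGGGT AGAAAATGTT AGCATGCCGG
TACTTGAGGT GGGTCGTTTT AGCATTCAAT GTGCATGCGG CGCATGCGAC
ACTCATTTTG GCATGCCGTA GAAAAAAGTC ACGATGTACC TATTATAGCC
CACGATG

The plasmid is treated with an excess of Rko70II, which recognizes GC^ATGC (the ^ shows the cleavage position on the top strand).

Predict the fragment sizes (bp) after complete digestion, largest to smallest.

55, 41, 33, 19, 9 bp

Rko70II sites (GCATGC) start at positions 9, 42, 83, 92, 111.
Rko70II cuts after base 2 of each site, so after positions 10, 43, 84, 93, 112.
Circular molecule, 5 cuts → 5 fragments:
  11–43 → 33 bp
  44–84 → 41 bp
  85–93 → 9 bp
  94–112 → 19 bp
  113–157 then 1–10 → 45 + 10 = 55 bp
Sorted largest to smallest: 55, 41, 33, 19, 9 bp.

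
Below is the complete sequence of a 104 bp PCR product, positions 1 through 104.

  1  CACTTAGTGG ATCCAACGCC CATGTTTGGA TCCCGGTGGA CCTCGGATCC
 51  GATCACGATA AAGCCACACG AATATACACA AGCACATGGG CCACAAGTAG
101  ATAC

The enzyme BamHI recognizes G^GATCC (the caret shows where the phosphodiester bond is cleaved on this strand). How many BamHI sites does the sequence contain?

3

GGATCC occurs starting at positions 9, 28, 45.
BamHI cuts at 3 sites.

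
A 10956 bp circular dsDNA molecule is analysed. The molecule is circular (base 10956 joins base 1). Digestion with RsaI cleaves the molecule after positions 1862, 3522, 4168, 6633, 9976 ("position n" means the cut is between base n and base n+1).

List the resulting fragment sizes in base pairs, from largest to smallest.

3343, 2842, 2465, 1660, 646 bp

Circular molecule, 5 cuts → 5 fragments:
  3522 − 1862 = 1660 bp
  4168 − 3522 = 646 bp
  6633 − 4168 = 2465 bp
  9976 − 6633 = 3343 bp
  wrap: 10956 − 9976 + 1862 = 2842 bp
Sorted largest to smallest: 3343, 2842, 2465, 1660, 646 bp.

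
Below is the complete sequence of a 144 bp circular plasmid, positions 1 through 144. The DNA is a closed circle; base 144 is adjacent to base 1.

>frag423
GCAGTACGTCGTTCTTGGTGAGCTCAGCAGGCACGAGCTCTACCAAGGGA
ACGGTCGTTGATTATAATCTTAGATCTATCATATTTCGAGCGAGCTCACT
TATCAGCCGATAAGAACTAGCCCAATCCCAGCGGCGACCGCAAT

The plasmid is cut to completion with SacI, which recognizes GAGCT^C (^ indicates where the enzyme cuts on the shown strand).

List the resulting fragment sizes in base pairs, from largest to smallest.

SacI sites (GAGCTC) start at positions 20, 35, 92.
SacI cuts after base 5 of each site (before the last base), so after positions 24, 39, 96.
Circular molecule, 3 cuts → 3 fragments:
  25–39 → 15 bp
  40–96 → 57 bp
  97–144 then 1–24 → 48 + 24 = 72 bp
Sorted largest to smallest: 72, 57, 15 bp.

72, 57, 15 bp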